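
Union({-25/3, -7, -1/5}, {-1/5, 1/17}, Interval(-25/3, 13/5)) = Interval(-25/3, 13/5)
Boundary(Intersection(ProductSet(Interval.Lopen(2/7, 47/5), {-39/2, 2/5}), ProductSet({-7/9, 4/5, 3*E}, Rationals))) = ProductSet({4/5, 3*E}, {-39/2, 2/5})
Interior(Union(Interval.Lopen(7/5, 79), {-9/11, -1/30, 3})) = Interval.open(7/5, 79)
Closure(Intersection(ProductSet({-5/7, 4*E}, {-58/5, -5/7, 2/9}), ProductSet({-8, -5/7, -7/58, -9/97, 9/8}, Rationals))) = ProductSet({-5/7}, {-58/5, -5/7, 2/9})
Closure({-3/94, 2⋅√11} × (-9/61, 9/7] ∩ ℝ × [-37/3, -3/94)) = {-3/94, 2⋅√11} × [-9/61, -3/94]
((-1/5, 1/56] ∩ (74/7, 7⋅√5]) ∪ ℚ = ℚ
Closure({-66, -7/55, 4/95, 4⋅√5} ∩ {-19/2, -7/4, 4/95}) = {4/95}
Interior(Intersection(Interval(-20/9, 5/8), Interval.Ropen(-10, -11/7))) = Interval.open(-20/9, -11/7)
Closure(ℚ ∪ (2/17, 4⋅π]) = ℚ ∪ (-∞, ∞)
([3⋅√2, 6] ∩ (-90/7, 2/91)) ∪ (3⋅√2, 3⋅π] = (3⋅√2, 3⋅π]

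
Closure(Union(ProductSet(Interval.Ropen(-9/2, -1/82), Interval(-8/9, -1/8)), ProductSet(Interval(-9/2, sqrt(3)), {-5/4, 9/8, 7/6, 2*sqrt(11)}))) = Union(ProductSet(Interval(-9/2, -1/82), Interval(-8/9, -1/8)), ProductSet(Interval(-9/2, sqrt(3)), {-5/4, 9/8, 7/6, 2*sqrt(11)}))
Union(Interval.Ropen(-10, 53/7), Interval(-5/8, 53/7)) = Interval(-10, 53/7)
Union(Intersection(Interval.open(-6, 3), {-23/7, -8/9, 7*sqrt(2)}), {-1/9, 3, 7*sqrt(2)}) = {-23/7, -8/9, -1/9, 3, 7*sqrt(2)}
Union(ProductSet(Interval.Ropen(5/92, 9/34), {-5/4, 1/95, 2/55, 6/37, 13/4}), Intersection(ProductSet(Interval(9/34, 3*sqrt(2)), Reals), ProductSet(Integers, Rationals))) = Union(ProductSet(Interval.Ropen(5/92, 9/34), {-5/4, 1/95, 2/55, 6/37, 13/4}), ProductSet(Range(1, 5, 1), Rationals))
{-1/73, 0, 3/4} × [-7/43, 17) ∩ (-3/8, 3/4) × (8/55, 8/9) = {-1/73, 0} × (8/55, 8/9)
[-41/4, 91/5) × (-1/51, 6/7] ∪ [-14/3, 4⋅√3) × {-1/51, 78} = ([-41/4, 91/5) × (-1/51, 6/7]) ∪ ([-14/3, 4⋅√3) × {-1/51, 78})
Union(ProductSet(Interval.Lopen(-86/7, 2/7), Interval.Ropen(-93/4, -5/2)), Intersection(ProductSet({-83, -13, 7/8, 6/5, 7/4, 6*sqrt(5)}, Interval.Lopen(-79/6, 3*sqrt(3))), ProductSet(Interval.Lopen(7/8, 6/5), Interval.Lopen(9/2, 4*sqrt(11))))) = Union(ProductSet({6/5}, Interval.Lopen(9/2, 3*sqrt(3))), ProductSet(Interval.Lopen(-86/7, 2/7), Interval.Ropen(-93/4, -5/2)))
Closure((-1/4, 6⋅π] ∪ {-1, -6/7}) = {-1, -6/7} ∪ [-1/4, 6⋅π]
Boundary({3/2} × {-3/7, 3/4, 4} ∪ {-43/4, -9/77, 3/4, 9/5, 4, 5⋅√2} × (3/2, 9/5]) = ({3/2} × {-3/7, 3/4, 4}) ∪ ({-43/4, -9/77, 3/4, 9/5, 4, 5⋅√2} × [3/2, 9/5])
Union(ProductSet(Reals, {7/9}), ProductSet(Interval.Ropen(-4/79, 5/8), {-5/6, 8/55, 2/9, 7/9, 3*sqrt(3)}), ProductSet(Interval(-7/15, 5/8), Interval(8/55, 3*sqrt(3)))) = Union(ProductSet(Interval(-7/15, 5/8), Interval(8/55, 3*sqrt(3))), ProductSet(Interval.Ropen(-4/79, 5/8), {-5/6, 8/55, 2/9, 7/9, 3*sqrt(3)}), ProductSet(Reals, {7/9}))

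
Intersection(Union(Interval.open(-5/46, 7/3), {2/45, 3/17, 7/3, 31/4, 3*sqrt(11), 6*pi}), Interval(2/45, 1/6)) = Interval(2/45, 1/6)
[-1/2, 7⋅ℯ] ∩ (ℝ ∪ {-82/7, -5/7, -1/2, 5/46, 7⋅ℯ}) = [-1/2, 7⋅ℯ]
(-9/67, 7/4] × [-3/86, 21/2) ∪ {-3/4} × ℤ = ({-3/4} × ℤ) ∪ ((-9/67, 7/4] × [-3/86, 21/2))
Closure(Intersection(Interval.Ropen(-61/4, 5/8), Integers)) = Range(-15, 1, 1)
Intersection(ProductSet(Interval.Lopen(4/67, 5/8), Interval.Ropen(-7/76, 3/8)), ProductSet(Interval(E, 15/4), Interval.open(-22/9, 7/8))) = EmptySet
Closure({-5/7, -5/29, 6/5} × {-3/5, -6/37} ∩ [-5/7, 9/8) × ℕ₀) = ∅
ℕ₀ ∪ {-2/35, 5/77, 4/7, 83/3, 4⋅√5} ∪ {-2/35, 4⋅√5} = {-2/35, 5/77, 4/7, 83/3, 4⋅√5} ∪ ℕ₀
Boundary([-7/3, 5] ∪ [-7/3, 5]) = {-7/3, 5}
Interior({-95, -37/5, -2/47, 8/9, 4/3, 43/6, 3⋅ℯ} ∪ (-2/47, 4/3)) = (-2/47, 4/3)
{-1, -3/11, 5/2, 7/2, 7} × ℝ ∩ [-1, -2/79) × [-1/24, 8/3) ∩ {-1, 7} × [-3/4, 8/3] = {-1} × [-1/24, 8/3)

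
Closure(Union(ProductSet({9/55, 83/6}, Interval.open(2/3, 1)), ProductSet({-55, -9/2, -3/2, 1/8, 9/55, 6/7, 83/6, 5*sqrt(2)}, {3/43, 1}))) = Union(ProductSet({9/55, 83/6}, Interval(2/3, 1)), ProductSet({-55, -9/2, -3/2, 1/8, 9/55, 6/7, 83/6, 5*sqrt(2)}, {3/43, 1}))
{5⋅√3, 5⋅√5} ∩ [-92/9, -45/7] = ∅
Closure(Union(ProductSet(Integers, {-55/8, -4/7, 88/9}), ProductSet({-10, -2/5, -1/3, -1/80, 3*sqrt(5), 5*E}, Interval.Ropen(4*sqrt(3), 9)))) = Union(ProductSet({-10, -2/5, -1/3, -1/80, 3*sqrt(5), 5*E}, Interval(4*sqrt(3), 9)), ProductSet(Integers, {-55/8, -4/7, 88/9}))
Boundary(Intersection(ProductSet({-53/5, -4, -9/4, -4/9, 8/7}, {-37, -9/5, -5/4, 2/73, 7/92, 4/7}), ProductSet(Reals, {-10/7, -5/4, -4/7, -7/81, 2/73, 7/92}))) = ProductSet({-53/5, -4, -9/4, -4/9, 8/7}, {-5/4, 2/73, 7/92})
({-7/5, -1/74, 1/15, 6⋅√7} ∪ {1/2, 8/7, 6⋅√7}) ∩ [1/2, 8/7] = {1/2, 8/7}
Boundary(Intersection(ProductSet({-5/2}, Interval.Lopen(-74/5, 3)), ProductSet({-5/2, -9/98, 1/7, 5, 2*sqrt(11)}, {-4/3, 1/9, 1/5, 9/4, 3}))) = ProductSet({-5/2}, {-4/3, 1/9, 1/5, 9/4, 3})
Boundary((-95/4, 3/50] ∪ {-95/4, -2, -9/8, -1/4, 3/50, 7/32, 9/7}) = {-95/4, 3/50, 7/32, 9/7}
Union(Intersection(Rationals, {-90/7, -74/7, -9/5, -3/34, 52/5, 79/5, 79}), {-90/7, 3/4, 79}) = {-90/7, -74/7, -9/5, -3/34, 3/4, 52/5, 79/5, 79}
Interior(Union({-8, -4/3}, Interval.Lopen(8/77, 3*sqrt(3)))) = Interval.open(8/77, 3*sqrt(3))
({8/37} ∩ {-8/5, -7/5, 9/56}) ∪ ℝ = ℝ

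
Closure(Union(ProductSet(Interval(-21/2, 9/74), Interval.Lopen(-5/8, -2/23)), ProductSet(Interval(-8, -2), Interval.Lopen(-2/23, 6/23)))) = Union(ProductSet(Interval(-21/2, 9/74), Interval(-5/8, -2/23)), ProductSet(Interval(-8, -2), Interval(-2/23, 6/23)))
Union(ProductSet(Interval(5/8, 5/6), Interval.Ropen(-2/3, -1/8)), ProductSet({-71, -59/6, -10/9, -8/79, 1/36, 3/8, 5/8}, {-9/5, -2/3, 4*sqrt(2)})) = Union(ProductSet({-71, -59/6, -10/9, -8/79, 1/36, 3/8, 5/8}, {-9/5, -2/3, 4*sqrt(2)}), ProductSet(Interval(5/8, 5/6), Interval.Ropen(-2/3, -1/8)))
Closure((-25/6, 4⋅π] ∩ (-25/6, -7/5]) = [-25/6, -7/5]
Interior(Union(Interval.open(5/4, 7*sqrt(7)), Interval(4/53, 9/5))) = Interval.open(4/53, 7*sqrt(7))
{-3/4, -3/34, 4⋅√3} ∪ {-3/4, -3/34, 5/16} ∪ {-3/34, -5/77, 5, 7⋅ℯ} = {-3/4, -3/34, -5/77, 5/16, 5, 4⋅√3, 7⋅ℯ}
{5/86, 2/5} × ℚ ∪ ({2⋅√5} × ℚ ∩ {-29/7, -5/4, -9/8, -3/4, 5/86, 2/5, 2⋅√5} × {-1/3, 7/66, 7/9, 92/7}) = ({5/86, 2/5} × ℚ) ∪ ({2⋅√5} × {-1/3, 7/66, 7/9, 92/7})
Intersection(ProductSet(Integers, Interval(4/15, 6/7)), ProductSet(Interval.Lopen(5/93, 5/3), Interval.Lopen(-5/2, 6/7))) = ProductSet(Range(1, 2, 1), Interval(4/15, 6/7))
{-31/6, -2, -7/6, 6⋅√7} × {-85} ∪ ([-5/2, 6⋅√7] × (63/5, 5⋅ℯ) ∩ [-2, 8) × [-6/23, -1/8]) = {-31/6, -2, -7/6, 6⋅√7} × {-85}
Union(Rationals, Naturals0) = Rationals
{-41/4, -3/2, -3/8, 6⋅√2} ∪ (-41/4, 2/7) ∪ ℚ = ℚ ∪ [-41/4, 2/7] ∪ {6⋅√2}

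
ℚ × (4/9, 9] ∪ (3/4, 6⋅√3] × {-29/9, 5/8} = (ℚ × (4/9, 9]) ∪ ((3/4, 6⋅√3] × {-29/9, 5/8})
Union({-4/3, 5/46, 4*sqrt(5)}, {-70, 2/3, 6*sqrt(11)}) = {-70, -4/3, 5/46, 2/3, 6*sqrt(11), 4*sqrt(5)}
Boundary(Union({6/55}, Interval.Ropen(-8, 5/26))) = {-8, 5/26}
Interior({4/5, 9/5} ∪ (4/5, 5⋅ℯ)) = (4/5, 5⋅ℯ)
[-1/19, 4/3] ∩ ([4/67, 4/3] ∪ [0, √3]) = [0, 4/3]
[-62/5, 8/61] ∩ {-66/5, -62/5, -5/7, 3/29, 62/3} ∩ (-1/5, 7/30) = {3/29}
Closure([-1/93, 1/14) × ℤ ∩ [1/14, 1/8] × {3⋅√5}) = ∅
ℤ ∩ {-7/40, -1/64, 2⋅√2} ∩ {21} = ∅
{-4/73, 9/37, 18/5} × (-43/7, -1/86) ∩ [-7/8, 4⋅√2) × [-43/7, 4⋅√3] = {-4/73, 9/37, 18/5} × (-43/7, -1/86)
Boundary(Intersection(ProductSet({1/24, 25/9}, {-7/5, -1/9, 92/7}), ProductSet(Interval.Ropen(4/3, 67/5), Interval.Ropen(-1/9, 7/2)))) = ProductSet({25/9}, {-1/9})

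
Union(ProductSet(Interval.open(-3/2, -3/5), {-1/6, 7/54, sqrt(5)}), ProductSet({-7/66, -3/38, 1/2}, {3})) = Union(ProductSet({-7/66, -3/38, 1/2}, {3}), ProductSet(Interval.open(-3/2, -3/5), {-1/6, 7/54, sqrt(5)}))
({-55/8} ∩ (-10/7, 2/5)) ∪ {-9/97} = {-9/97}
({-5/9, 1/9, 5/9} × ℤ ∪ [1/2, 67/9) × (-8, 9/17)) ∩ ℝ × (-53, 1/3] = ({-5/9, 1/9, 5/9} × {-52, -51, …, 0}) ∪ ([1/2, 67/9) × (-8, 1/3])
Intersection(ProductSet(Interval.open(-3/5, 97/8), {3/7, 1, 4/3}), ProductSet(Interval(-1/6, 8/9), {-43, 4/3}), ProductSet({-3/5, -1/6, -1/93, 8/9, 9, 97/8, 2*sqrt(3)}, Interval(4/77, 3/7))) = EmptySet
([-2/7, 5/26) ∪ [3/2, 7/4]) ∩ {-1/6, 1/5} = {-1/6}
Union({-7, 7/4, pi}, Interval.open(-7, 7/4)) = Union({pi}, Interval(-7, 7/4))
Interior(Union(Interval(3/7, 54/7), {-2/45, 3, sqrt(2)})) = Interval.open(3/7, 54/7)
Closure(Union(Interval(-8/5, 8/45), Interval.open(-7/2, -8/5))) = Interval(-7/2, 8/45)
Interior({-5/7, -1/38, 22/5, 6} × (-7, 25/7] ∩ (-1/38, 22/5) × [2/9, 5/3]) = ∅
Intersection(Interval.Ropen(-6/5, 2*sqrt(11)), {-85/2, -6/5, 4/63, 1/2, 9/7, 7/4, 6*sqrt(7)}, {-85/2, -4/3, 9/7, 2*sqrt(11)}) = {9/7}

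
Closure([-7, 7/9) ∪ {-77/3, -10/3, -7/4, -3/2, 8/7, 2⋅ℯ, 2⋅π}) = {-77/3, 8/7, 2⋅ℯ, 2⋅π} ∪ [-7, 7/9]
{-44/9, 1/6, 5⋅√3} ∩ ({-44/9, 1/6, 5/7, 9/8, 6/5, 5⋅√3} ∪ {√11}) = {-44/9, 1/6, 5⋅√3}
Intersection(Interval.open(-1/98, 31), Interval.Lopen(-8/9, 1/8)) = Interval.Lopen(-1/98, 1/8)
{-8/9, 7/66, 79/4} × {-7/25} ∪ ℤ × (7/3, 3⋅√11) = ({-8/9, 7/66, 79/4} × {-7/25}) ∪ (ℤ × (7/3, 3⋅√11))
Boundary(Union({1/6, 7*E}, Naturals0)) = Union({1/6, 7*E}, Naturals0)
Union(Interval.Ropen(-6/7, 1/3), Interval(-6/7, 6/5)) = Interval(-6/7, 6/5)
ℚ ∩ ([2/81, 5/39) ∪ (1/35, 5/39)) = ℚ ∩ [2/81, 5/39)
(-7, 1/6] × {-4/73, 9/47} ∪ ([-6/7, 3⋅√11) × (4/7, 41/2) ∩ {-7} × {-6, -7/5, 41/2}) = (-7, 1/6] × {-4/73, 9/47}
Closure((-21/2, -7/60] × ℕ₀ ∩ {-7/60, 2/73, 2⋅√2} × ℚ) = {-7/60} × ℕ₀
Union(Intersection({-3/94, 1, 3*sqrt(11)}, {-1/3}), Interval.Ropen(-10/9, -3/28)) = Interval.Ropen(-10/9, -3/28)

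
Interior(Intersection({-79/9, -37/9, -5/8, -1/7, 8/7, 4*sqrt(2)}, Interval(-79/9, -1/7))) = EmptySet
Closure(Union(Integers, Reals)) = Reals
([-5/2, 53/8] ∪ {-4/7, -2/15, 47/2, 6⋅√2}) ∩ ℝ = [-5/2, 53/8] ∪ {47/2, 6⋅√2}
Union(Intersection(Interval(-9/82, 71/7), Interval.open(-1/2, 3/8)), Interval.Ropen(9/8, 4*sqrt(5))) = Union(Interval.Ropen(-9/82, 3/8), Interval.Ropen(9/8, 4*sqrt(5)))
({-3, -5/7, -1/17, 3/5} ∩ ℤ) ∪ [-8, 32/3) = [-8, 32/3)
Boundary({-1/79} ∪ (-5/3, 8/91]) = {-5/3, 8/91}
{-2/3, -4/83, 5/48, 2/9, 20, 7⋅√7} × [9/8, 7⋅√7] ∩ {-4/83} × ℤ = {-4/83} × {2, 3, …, 18}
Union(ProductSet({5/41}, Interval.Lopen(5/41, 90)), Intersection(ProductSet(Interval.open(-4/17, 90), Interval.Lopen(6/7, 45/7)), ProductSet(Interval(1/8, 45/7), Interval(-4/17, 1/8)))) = ProductSet({5/41}, Interval.Lopen(5/41, 90))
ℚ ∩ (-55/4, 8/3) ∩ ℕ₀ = {0, 1, 2}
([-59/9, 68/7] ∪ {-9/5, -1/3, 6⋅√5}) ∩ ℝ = [-59/9, 68/7] ∪ {6⋅√5}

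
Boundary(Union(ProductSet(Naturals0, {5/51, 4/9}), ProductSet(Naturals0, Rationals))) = ProductSet(Naturals0, Reals)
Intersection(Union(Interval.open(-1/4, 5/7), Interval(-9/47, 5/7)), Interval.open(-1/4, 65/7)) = Interval.Lopen(-1/4, 5/7)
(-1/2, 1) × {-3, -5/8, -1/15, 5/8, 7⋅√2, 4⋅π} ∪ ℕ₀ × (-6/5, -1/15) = (ℕ₀ × (-6/5, -1/15)) ∪ ((-1/2, 1) × {-3, -5/8, -1/15, 5/8, 7⋅√2, 4⋅π})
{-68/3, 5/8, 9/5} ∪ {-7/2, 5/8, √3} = {-68/3, -7/2, 5/8, 9/5, √3}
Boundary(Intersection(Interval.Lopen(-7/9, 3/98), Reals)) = {-7/9, 3/98}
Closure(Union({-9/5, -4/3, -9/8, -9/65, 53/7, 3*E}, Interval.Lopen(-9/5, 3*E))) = Interval(-9/5, 3*E)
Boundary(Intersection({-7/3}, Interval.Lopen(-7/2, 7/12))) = {-7/3}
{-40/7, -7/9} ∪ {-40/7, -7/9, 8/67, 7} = {-40/7, -7/9, 8/67, 7}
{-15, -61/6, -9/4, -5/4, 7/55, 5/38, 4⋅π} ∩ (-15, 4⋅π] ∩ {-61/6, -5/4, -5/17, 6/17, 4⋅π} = {-61/6, -5/4, 4⋅π}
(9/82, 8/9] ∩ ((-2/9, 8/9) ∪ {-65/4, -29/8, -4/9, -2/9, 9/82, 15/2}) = (9/82, 8/9)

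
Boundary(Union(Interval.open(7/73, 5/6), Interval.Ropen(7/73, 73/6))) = {7/73, 73/6}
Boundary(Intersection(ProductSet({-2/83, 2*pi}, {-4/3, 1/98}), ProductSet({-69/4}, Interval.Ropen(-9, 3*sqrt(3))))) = EmptySet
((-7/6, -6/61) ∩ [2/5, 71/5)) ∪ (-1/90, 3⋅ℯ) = (-1/90, 3⋅ℯ)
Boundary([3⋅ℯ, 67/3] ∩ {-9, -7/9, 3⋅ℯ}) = {3⋅ℯ}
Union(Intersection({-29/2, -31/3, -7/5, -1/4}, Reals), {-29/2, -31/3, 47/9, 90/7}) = {-29/2, -31/3, -7/5, -1/4, 47/9, 90/7}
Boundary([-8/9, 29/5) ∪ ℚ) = (-∞, -8/9] ∪ [29/5, ∞)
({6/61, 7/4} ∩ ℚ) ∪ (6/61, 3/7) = [6/61, 3/7) ∪ {7/4}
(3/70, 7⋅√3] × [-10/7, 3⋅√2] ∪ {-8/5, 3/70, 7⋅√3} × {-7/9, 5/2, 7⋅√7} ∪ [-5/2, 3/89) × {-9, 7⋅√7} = ([-5/2, 3/89) × {-9, 7⋅√7}) ∪ ({-8/5, 3/70, 7⋅√3} × {-7/9, 5/2, 7⋅√7}) ∪ ((3/70, 7⋅√3] × [-10/7, 3⋅√2])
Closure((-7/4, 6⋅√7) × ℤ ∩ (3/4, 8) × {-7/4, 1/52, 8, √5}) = [3/4, 8] × {8}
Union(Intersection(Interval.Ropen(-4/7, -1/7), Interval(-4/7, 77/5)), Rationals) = Union(Interval(-4/7, -1/7), Rationals)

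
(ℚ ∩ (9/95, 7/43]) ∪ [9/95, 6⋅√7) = [9/95, 6⋅√7) ∪ (ℚ ∩ (9/95, 7/43])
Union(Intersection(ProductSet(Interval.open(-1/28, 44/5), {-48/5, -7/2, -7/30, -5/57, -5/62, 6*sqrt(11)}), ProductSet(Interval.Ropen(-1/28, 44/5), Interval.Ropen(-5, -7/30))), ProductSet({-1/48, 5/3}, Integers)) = Union(ProductSet({-1/48, 5/3}, Integers), ProductSet(Interval.open(-1/28, 44/5), {-7/2}))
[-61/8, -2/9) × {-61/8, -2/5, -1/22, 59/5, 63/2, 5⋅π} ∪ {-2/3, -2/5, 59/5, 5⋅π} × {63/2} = ({-2/3, -2/5, 59/5, 5⋅π} × {63/2}) ∪ ([-61/8, -2/9) × {-61/8, -2/5, -1/22, 59/5, 63/2, 5⋅π})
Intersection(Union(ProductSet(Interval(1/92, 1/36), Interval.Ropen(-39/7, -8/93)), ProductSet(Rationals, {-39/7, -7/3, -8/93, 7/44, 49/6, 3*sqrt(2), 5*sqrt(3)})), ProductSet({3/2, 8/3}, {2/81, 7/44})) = ProductSet({3/2, 8/3}, {7/44})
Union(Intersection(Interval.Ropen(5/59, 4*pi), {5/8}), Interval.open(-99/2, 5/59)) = Union({5/8}, Interval.open(-99/2, 5/59))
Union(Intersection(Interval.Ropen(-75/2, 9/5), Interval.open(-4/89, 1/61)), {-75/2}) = Union({-75/2}, Interval.open(-4/89, 1/61))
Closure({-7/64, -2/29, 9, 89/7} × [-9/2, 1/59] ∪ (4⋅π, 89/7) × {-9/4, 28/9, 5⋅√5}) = ({-7/64, -2/29, 9, 89/7} × [-9/2, 1/59]) ∪ ([4⋅π, 89/7] × {-9/4, 28/9, 5⋅√5})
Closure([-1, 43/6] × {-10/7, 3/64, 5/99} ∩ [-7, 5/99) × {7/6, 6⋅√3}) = ∅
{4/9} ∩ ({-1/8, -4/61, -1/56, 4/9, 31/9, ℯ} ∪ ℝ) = {4/9}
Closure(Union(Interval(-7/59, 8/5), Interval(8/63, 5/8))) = Interval(-7/59, 8/5)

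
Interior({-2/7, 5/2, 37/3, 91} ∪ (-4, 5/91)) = (-4, 5/91)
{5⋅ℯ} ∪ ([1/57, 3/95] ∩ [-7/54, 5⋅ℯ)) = [1/57, 3/95] ∪ {5⋅ℯ}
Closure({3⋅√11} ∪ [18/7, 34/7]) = [18/7, 34/7] ∪ {3⋅√11}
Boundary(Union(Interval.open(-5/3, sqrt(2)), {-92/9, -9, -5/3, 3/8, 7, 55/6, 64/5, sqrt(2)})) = {-92/9, -9, -5/3, 7, 55/6, 64/5, sqrt(2)}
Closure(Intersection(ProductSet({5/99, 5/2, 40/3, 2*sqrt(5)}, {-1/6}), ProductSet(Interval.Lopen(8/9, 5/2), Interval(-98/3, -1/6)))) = ProductSet({5/2}, {-1/6})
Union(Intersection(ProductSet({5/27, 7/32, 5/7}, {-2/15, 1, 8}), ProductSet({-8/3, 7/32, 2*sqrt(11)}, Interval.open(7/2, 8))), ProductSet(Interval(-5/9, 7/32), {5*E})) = ProductSet(Interval(-5/9, 7/32), {5*E})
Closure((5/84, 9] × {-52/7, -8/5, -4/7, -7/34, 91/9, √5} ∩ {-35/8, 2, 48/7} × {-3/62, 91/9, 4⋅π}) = {2, 48/7} × {91/9}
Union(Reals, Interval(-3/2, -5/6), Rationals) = Union(Interval(-oo, oo), Rationals)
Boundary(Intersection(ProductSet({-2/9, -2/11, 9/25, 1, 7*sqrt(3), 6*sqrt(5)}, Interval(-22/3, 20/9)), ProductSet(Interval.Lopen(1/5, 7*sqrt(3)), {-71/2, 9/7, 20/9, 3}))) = ProductSet({9/25, 1, 7*sqrt(3)}, {9/7, 20/9})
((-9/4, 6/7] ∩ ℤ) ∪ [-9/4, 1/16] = [-9/4, 1/16] ∪ {-2, -1, 0}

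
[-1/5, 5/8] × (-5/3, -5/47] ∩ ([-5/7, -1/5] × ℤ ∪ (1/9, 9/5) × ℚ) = ({-1/5} × {-1}) ∪ ((1/9, 5/8] × (ℚ ∩ (-5/3, -5/47]))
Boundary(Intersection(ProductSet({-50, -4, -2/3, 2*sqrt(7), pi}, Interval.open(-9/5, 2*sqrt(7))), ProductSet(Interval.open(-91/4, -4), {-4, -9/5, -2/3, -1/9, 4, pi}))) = EmptySet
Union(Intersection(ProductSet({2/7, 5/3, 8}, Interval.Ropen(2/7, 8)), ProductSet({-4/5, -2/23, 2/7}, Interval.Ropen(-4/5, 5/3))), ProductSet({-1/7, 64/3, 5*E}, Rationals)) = Union(ProductSet({2/7}, Interval.Ropen(2/7, 5/3)), ProductSet({-1/7, 64/3, 5*E}, Rationals))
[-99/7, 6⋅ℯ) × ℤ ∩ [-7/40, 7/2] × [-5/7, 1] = [-7/40, 7/2] × {0, 1}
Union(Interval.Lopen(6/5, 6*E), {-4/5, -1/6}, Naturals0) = Union({-4/5, -1/6}, Interval.Lopen(6/5, 6*E), Naturals0)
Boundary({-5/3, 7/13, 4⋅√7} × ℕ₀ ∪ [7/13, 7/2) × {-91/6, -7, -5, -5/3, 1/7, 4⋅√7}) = ({-5/3, 7/13, 4⋅√7} × ℕ₀) ∪ ([7/13, 7/2] × {-91/6, -7, -5, -5/3, 1/7, 4⋅√7})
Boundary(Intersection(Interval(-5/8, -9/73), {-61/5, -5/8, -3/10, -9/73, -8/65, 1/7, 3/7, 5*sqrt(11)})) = {-5/8, -3/10, -9/73}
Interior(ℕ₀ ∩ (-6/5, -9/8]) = ∅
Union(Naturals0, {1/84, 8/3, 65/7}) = Union({1/84, 8/3, 65/7}, Naturals0)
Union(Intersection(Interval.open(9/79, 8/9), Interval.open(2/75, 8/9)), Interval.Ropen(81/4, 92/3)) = Union(Interval.open(9/79, 8/9), Interval.Ropen(81/4, 92/3))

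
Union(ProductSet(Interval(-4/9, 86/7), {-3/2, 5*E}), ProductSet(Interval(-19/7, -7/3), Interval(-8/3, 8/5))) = Union(ProductSet(Interval(-19/7, -7/3), Interval(-8/3, 8/5)), ProductSet(Interval(-4/9, 86/7), {-3/2, 5*E}))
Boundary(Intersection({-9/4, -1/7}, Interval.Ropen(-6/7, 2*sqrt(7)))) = {-1/7}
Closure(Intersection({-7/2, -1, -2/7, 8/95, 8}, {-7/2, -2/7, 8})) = {-7/2, -2/7, 8}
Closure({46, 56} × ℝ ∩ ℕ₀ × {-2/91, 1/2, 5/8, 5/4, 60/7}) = {46, 56} × {-2/91, 1/2, 5/8, 5/4, 60/7}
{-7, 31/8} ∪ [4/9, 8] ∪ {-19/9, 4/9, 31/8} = {-7, -19/9} ∪ [4/9, 8]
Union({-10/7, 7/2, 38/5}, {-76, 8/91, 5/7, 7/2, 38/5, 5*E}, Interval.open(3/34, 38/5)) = Union({-76, -10/7, 8/91, 5*E}, Interval.Lopen(3/34, 38/5))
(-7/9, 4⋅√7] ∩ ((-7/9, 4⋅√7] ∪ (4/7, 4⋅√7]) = (-7/9, 4⋅√7]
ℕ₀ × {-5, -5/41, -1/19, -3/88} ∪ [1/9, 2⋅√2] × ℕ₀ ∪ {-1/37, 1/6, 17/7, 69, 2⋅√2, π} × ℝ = (ℕ₀ × {-5, -5/41, -1/19, -3/88}) ∪ ([1/9, 2⋅√2] × ℕ₀) ∪ ({-1/37, 1/6, 17/7, 69, 2⋅√2, π} × ℝ)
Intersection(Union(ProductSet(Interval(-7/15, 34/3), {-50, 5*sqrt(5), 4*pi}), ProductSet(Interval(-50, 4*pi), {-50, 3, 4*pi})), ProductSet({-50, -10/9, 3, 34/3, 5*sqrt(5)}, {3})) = ProductSet({-50, -10/9, 3, 34/3, 5*sqrt(5)}, {3})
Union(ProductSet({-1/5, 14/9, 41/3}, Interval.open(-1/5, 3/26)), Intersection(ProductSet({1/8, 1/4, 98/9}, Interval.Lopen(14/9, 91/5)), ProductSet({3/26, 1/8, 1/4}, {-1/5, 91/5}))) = Union(ProductSet({1/8, 1/4}, {91/5}), ProductSet({-1/5, 14/9, 41/3}, Interval.open(-1/5, 3/26)))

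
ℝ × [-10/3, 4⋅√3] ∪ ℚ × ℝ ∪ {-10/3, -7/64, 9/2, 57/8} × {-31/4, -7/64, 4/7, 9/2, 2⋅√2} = (ℚ × ℝ) ∪ (ℝ × [-10/3, 4⋅√3])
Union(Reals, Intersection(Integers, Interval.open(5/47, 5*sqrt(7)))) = Union(Range(1, 14, 1), Reals)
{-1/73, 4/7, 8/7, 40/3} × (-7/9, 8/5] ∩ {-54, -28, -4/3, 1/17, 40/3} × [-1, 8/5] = {40/3} × (-7/9, 8/5]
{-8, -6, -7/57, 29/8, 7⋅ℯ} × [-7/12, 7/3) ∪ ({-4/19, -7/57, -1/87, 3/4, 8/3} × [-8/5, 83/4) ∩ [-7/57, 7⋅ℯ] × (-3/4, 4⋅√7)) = ({-8, -6, -7/57, 29/8, 7⋅ℯ} × [-7/12, 7/3)) ∪ ({-7/57, -1/87, 3/4, 8/3} × (-3/4, 4⋅√7))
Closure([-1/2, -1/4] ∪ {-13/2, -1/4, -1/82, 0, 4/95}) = {-13/2, -1/82, 0, 4/95} ∪ [-1/2, -1/4]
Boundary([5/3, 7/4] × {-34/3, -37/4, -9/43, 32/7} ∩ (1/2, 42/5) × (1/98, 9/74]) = ∅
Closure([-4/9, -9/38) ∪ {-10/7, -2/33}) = {-10/7, -2/33} ∪ [-4/9, -9/38]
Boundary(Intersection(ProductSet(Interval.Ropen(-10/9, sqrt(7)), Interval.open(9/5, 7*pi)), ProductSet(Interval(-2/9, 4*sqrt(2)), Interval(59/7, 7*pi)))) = Union(ProductSet({-2/9, sqrt(7)}, Interval(59/7, 7*pi)), ProductSet(Interval(-2/9, sqrt(7)), {59/7, 7*pi}))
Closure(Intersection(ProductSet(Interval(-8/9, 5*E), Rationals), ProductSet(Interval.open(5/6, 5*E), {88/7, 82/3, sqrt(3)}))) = ProductSet(Interval(5/6, 5*E), {88/7, 82/3})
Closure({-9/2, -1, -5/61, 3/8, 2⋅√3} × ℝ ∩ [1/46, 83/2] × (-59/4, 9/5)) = {3/8, 2⋅√3} × [-59/4, 9/5]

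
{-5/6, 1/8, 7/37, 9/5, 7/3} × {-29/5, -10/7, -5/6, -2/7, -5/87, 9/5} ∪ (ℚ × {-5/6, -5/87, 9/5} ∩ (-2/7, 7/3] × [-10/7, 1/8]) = ((ℚ ∩ (-2/7, 7/3]) × {-5/6, -5/87}) ∪ ({-5/6, 1/8, 7/37, 9/5, 7/3} × {-29/5, -10/7, -5/6, -2/7, -5/87, 9/5})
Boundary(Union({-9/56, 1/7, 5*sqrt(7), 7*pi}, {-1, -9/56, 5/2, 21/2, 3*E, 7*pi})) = {-1, -9/56, 1/7, 5/2, 21/2, 5*sqrt(7), 3*E, 7*pi}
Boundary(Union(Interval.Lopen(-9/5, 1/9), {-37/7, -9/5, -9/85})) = {-37/7, -9/5, 1/9}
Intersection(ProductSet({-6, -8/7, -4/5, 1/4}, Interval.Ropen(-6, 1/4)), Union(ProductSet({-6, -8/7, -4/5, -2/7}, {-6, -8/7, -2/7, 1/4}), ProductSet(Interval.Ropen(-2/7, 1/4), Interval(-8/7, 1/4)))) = ProductSet({-6, -8/7, -4/5}, {-6, -8/7, -2/7})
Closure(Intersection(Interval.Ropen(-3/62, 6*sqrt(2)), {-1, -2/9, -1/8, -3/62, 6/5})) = {-3/62, 6/5}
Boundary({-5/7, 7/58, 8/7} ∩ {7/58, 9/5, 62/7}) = {7/58}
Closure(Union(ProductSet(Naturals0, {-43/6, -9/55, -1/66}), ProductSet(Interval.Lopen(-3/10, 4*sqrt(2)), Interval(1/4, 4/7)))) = Union(ProductSet(Interval(-3/10, 4*sqrt(2)), Interval(1/4, 4/7)), ProductSet(Naturals0, {-43/6, -9/55, -1/66}))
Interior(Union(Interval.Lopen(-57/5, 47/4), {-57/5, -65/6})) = Interval.open(-57/5, 47/4)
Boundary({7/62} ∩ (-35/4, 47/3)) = {7/62}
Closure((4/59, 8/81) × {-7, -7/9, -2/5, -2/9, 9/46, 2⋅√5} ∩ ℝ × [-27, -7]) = [4/59, 8/81] × {-7}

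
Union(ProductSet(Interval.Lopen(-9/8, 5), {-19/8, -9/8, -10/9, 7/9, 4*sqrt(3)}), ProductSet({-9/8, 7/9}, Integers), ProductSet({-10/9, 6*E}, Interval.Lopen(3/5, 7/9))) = Union(ProductSet({-9/8, 7/9}, Integers), ProductSet({-10/9, 6*E}, Interval.Lopen(3/5, 7/9)), ProductSet(Interval.Lopen(-9/8, 5), {-19/8, -9/8, -10/9, 7/9, 4*sqrt(3)}))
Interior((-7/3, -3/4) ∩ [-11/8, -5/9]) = (-11/8, -3/4)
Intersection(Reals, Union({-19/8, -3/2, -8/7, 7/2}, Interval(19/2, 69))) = Union({-19/8, -3/2, -8/7, 7/2}, Interval(19/2, 69))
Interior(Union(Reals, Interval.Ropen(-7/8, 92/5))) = Interval(-oo, oo)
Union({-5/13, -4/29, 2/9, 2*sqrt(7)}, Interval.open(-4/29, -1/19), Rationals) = Union({2*sqrt(7)}, Interval(-4/29, -1/19), Rationals)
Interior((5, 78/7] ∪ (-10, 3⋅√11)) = (-10, 78/7)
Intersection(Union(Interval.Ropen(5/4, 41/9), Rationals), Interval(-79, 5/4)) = Intersection(Interval(-79, 5/4), Rationals)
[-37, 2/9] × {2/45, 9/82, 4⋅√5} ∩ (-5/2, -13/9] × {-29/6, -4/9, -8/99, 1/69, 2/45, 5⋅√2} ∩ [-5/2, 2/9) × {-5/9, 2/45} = (-5/2, -13/9] × {2/45}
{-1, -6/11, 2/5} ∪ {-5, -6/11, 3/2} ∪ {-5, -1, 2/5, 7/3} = {-5, -1, -6/11, 2/5, 3/2, 7/3}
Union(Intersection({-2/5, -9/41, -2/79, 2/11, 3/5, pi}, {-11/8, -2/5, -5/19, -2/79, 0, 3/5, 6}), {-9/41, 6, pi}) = {-2/5, -9/41, -2/79, 3/5, 6, pi}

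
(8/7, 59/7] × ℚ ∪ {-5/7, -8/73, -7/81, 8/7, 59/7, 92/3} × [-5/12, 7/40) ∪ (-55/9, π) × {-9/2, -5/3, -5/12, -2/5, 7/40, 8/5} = ((8/7, 59/7] × ℚ) ∪ ({-5/7, -8/73, -7/81, 8/7, 59/7, 92/3} × [-5/12, 7/40)) ∪ ((-55/9, π) × {-9/2, -5/3, -5/12, -2/5, 7/40, 8/5})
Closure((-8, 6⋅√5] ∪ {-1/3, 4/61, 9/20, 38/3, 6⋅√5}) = [-8, 6⋅√5]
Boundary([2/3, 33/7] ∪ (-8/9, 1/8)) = {-8/9, 1/8, 2/3, 33/7}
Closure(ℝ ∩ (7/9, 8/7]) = [7/9, 8/7]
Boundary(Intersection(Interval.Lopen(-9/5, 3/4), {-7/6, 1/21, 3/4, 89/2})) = {-7/6, 1/21, 3/4}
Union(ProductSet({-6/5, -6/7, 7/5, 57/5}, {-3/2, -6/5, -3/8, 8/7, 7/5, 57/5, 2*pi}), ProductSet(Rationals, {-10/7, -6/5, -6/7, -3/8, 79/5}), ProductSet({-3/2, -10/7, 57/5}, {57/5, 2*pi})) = Union(ProductSet({-3/2, -10/7, 57/5}, {57/5, 2*pi}), ProductSet({-6/5, -6/7, 7/5, 57/5}, {-3/2, -6/5, -3/8, 8/7, 7/5, 57/5, 2*pi}), ProductSet(Rationals, {-10/7, -6/5, -6/7, -3/8, 79/5}))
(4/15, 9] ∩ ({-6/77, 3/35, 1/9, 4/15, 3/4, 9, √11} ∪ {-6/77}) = {3/4, 9, √11}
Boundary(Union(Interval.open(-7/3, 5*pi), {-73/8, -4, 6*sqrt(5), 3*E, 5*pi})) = {-73/8, -4, -7/3, 5*pi}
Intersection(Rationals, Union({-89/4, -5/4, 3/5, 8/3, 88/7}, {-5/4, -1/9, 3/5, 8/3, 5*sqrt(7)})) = {-89/4, -5/4, -1/9, 3/5, 8/3, 88/7}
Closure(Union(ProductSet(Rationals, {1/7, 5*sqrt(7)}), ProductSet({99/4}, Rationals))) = Union(ProductSet({99/4}, Reals), ProductSet(Reals, {1/7, 5*sqrt(7)}))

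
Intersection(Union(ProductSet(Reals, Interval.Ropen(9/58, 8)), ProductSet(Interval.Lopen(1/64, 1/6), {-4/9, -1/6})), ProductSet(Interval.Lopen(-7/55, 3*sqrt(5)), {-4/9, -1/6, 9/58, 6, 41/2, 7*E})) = Union(ProductSet(Interval.Lopen(-7/55, 3*sqrt(5)), {9/58, 6}), ProductSet(Interval.Lopen(1/64, 1/6), {-4/9, -1/6}))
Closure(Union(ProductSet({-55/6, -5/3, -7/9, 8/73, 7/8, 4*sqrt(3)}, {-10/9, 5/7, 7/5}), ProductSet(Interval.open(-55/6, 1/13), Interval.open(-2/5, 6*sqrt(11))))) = Union(ProductSet({-55/6, 1/13}, Interval(-2/5, 6*sqrt(11))), ProductSet({-55/6, -5/3, -7/9, 8/73, 7/8, 4*sqrt(3)}, {-10/9, 5/7, 7/5}), ProductSet(Interval(-55/6, 1/13), {-2/5, 6*sqrt(11)}), ProductSet(Interval.open(-55/6, 1/13), Interval.open(-2/5, 6*sqrt(11))))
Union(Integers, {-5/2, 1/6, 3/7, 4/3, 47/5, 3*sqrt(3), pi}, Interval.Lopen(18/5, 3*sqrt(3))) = Union({-5/2, 1/6, 3/7, 4/3, 47/5, pi}, Integers, Interval.Lopen(18/5, 3*sqrt(3)))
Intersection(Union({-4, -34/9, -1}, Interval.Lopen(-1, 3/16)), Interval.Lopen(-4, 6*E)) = Union({-34/9}, Interval(-1, 3/16))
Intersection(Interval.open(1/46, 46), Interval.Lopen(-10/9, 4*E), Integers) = Range(1, 11, 1)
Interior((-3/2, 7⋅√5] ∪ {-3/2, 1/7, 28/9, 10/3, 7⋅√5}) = (-3/2, 7⋅√5)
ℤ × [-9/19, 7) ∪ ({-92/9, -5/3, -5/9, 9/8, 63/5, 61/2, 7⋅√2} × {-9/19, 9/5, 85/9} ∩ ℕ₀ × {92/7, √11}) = ℤ × [-9/19, 7)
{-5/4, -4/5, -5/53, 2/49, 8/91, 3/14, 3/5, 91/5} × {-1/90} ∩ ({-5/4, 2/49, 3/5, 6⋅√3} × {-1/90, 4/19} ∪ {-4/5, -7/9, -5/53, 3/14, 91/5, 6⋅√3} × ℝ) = {-5/4, -4/5, -5/53, 2/49, 3/14, 3/5, 91/5} × {-1/90}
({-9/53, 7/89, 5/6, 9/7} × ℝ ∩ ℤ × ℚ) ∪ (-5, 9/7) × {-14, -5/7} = (-5, 9/7) × {-14, -5/7}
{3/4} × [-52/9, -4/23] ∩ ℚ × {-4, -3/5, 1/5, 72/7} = {3/4} × {-4, -3/5}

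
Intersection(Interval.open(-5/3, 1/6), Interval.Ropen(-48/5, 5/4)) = Interval.open(-5/3, 1/6)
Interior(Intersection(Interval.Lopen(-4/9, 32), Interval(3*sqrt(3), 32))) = Interval.open(3*sqrt(3), 32)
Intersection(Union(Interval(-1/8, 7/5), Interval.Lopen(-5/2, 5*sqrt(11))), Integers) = Range(-2, 17, 1)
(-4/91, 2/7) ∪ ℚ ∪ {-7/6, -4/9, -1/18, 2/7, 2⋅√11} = ℚ ∪ [-4/91, 2/7] ∪ {2⋅√11}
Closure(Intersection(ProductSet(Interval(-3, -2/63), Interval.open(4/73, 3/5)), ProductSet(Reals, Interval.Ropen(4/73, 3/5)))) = ProductSet(Interval(-3, -2/63), Interval(4/73, 3/5))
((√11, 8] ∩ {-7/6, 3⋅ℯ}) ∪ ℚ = ℚ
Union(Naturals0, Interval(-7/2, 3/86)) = Union(Interval(-7/2, 3/86), Naturals0)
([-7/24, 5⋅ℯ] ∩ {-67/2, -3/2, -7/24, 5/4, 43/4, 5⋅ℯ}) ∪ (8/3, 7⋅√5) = {-7/24, 5/4} ∪ (8/3, 7⋅√5)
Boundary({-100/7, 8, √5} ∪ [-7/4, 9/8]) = {-100/7, -7/4, 9/8, 8, √5}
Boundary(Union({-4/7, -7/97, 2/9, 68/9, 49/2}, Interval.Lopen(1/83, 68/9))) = {-4/7, -7/97, 1/83, 68/9, 49/2}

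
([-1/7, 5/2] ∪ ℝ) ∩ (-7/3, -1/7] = (-7/3, -1/7]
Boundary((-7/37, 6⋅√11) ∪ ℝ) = ∅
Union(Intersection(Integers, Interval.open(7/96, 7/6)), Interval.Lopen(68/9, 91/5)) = Union(Interval.Lopen(68/9, 91/5), Range(1, 2, 1))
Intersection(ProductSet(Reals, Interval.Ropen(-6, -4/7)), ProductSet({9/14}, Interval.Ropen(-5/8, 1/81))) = ProductSet({9/14}, Interval.Ropen(-5/8, -4/7))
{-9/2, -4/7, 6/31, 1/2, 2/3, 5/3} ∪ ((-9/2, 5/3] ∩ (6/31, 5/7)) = {-9/2, -4/7, 5/3} ∪ [6/31, 5/7)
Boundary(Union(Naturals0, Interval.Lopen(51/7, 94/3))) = Union(Complement(Naturals0, Interval.open(51/7, 94/3)), {51/7, 94/3})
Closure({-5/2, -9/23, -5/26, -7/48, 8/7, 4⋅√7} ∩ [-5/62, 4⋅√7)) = {8/7}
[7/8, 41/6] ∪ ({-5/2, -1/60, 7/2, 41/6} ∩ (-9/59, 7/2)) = {-1/60} ∪ [7/8, 41/6]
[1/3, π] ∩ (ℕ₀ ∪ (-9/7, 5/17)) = {1, 2, 3}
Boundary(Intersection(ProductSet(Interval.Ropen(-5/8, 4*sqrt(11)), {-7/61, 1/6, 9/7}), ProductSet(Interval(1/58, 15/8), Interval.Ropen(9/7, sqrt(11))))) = ProductSet(Interval(1/58, 15/8), {9/7})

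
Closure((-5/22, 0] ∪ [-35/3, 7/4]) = [-35/3, 7/4]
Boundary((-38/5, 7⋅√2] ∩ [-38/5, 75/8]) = {-38/5, 75/8}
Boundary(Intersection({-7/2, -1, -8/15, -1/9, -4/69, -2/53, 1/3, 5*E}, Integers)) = {-1}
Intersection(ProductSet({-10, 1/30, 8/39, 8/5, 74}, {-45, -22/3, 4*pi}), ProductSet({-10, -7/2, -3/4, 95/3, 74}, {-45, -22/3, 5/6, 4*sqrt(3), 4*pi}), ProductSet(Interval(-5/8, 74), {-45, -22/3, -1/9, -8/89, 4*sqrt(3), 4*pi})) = ProductSet({74}, {-45, -22/3, 4*pi})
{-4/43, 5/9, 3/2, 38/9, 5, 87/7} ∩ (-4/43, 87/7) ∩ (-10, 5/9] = {5/9}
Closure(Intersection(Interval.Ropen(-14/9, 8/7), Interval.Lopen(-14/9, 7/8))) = Interval(-14/9, 7/8)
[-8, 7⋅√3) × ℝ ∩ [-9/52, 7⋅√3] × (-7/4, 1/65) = [-9/52, 7⋅√3) × (-7/4, 1/65)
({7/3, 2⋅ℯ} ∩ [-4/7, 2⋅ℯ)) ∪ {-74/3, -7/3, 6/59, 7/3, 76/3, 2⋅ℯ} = {-74/3, -7/3, 6/59, 7/3, 76/3, 2⋅ℯ}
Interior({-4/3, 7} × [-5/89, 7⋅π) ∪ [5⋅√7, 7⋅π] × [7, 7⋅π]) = (5⋅√7, 7⋅π) × (7, 7⋅π)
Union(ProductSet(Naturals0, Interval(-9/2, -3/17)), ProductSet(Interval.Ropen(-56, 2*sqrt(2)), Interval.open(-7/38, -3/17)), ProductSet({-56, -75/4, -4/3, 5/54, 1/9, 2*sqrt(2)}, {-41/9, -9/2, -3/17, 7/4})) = Union(ProductSet({-56, -75/4, -4/3, 5/54, 1/9, 2*sqrt(2)}, {-41/9, -9/2, -3/17, 7/4}), ProductSet(Interval.Ropen(-56, 2*sqrt(2)), Interval.open(-7/38, -3/17)), ProductSet(Naturals0, Interval(-9/2, -3/17)))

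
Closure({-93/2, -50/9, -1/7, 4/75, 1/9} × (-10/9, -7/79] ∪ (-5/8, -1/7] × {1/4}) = ([-5/8, -1/7] × {1/4}) ∪ ({-93/2, -50/9, -1/7, 4/75, 1/9} × [-10/9, -7/79])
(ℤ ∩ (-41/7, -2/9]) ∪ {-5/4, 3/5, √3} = {-5, -4, …, -1} ∪ {-5/4, 3/5, √3}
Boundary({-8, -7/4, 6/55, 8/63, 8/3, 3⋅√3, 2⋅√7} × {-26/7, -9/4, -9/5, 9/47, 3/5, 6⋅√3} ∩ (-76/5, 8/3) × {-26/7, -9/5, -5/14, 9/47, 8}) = {-8, -7/4, 6/55, 8/63} × {-26/7, -9/5, 9/47}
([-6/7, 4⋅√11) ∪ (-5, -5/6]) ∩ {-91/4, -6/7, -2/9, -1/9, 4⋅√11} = {-6/7, -2/9, -1/9}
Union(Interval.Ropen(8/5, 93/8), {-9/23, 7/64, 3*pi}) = Union({-9/23, 7/64}, Interval.Ropen(8/5, 93/8))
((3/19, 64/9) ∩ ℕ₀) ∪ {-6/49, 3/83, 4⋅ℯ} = {-6/49, 3/83, 4⋅ℯ} ∪ {1, 2, …, 7}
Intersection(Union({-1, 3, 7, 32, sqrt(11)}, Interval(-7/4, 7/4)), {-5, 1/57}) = {1/57}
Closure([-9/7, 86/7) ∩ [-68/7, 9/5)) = [-9/7, 9/5]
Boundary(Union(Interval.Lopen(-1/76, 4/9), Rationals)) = Union(Interval(-oo, -1/76), Interval(4/9, oo))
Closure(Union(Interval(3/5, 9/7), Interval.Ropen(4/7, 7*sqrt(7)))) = Interval(4/7, 7*sqrt(7))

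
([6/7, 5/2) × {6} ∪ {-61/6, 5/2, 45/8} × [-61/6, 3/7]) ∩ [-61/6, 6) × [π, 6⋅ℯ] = [6/7, 5/2) × {6}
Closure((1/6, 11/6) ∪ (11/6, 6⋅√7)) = [1/6, 6⋅√7]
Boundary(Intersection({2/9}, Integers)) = EmptySet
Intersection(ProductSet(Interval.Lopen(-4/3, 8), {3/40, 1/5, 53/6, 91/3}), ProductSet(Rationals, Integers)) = EmptySet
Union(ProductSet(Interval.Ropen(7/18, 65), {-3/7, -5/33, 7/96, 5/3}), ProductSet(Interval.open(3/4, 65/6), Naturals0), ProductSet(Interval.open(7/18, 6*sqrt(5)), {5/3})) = Union(ProductSet(Interval.Ropen(7/18, 65), {-3/7, -5/33, 7/96, 5/3}), ProductSet(Interval.open(3/4, 65/6), Naturals0))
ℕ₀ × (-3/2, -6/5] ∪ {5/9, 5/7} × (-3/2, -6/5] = (ℕ₀ ∪ {5/9, 5/7}) × (-3/2, -6/5]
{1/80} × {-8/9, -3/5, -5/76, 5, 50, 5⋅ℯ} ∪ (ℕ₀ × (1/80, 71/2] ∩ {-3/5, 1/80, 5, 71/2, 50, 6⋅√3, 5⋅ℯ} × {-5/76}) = {1/80} × {-8/9, -3/5, -5/76, 5, 50, 5⋅ℯ}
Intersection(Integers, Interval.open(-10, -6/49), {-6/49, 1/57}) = EmptySet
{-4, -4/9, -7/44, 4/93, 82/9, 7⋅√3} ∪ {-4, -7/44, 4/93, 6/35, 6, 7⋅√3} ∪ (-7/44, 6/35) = {-4, -4/9, 6, 82/9, 7⋅√3} ∪ [-7/44, 6/35]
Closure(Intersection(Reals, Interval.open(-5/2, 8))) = Interval(-5/2, 8)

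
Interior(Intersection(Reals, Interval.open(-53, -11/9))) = Interval.open(-53, -11/9)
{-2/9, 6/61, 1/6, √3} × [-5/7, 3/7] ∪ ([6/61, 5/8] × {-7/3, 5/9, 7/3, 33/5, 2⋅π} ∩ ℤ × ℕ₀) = {-2/9, 6/61, 1/6, √3} × [-5/7, 3/7]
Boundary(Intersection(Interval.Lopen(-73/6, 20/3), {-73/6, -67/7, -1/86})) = {-67/7, -1/86}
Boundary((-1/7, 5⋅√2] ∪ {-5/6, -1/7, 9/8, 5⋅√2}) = {-5/6, -1/7, 5⋅√2}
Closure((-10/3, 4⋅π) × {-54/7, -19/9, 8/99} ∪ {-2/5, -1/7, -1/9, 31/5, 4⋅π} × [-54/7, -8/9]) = ([-10/3, 4⋅π] × {-54/7, -19/9, 8/99}) ∪ ({-2/5, -1/7, -1/9, 31/5, 4⋅π} × [-54/7, -8/9])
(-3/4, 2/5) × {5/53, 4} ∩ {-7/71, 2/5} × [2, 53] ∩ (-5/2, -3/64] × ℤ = {-7/71} × {4}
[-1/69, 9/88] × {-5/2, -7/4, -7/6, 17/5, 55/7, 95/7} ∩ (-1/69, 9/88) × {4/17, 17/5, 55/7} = (-1/69, 9/88) × {17/5, 55/7}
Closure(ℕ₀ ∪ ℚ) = ℝ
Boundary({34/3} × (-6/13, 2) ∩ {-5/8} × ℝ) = ∅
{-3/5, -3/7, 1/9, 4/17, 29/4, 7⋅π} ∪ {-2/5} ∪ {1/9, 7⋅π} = {-3/5, -3/7, -2/5, 1/9, 4/17, 29/4, 7⋅π}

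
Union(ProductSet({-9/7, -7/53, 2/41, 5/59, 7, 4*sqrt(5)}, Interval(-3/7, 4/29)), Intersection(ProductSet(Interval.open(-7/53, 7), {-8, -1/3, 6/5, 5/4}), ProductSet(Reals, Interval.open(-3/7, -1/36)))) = Union(ProductSet({-9/7, -7/53, 2/41, 5/59, 7, 4*sqrt(5)}, Interval(-3/7, 4/29)), ProductSet(Interval.open(-7/53, 7), {-1/3}))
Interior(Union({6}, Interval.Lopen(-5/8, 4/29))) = Interval.open(-5/8, 4/29)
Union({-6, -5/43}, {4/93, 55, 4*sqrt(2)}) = {-6, -5/43, 4/93, 55, 4*sqrt(2)}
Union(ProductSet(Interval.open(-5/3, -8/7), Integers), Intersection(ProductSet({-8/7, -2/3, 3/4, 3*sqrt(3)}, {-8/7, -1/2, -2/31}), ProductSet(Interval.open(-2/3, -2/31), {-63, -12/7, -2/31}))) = ProductSet(Interval.open(-5/3, -8/7), Integers)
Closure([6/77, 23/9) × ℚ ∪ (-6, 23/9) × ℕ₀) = ([-6, 23/9] × ℕ₀) ∪ ([6/77, 23/9] × ℝ)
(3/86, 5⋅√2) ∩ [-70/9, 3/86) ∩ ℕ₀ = ∅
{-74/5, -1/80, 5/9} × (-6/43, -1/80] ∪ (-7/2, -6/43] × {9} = ((-7/2, -6/43] × {9}) ∪ ({-74/5, -1/80, 5/9} × (-6/43, -1/80])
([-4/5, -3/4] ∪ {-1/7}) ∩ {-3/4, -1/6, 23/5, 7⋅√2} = {-3/4}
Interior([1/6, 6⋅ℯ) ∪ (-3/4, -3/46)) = (-3/4, -3/46) ∪ (1/6, 6⋅ℯ)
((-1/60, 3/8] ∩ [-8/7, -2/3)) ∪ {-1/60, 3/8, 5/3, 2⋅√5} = {-1/60, 3/8, 5/3, 2⋅√5}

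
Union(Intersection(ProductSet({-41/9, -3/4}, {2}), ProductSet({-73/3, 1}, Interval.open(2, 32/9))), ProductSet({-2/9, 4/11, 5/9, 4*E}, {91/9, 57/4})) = ProductSet({-2/9, 4/11, 5/9, 4*E}, {91/9, 57/4})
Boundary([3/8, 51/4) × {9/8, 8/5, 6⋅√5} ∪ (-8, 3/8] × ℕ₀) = ([-8, 3/8] × ℕ₀) ∪ ([3/8, 51/4] × {9/8, 8/5, 6⋅√5})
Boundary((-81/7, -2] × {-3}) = [-81/7, -2] × {-3}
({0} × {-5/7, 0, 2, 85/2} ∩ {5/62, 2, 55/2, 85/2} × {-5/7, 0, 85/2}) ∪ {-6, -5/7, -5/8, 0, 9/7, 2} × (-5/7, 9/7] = {-6, -5/7, -5/8, 0, 9/7, 2} × (-5/7, 9/7]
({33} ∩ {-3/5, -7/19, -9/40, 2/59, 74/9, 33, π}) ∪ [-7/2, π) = [-7/2, π) ∪ {33}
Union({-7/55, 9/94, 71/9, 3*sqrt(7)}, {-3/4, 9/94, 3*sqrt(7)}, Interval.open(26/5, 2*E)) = Union({-3/4, -7/55, 9/94, 71/9, 3*sqrt(7)}, Interval.open(26/5, 2*E))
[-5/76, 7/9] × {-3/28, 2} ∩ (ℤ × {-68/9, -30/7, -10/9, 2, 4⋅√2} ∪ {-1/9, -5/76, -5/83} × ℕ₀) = ({-5/76, -5/83} ∪ {0}) × {2}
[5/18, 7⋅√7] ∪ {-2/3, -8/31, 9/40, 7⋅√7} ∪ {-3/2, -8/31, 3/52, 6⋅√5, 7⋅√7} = {-3/2, -2/3, -8/31, 3/52, 9/40} ∪ [5/18, 7⋅√7]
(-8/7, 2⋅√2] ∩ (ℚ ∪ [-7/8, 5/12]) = [-7/8, 5/12] ∪ (ℚ ∩ (-8/7, 2⋅√2])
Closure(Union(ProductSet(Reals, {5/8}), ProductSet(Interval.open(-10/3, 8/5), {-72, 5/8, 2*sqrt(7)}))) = Union(ProductSet(Interval(-10/3, 8/5), {-72, 5/8, 2*sqrt(7)}), ProductSet(Reals, {5/8}))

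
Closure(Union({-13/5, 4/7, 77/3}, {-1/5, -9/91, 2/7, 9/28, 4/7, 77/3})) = {-13/5, -1/5, -9/91, 2/7, 9/28, 4/7, 77/3}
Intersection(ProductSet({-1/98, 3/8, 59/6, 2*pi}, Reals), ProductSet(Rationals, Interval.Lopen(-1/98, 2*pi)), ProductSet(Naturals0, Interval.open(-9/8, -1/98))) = EmptySet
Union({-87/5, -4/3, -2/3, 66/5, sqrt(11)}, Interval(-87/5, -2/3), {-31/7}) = Union({66/5, sqrt(11)}, Interval(-87/5, -2/3))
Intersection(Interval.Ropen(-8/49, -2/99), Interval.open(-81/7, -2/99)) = Interval.Ropen(-8/49, -2/99)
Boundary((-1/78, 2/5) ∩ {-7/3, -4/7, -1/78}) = ∅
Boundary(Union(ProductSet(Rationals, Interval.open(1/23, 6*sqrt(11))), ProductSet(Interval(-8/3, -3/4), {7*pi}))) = Union(ProductSet(Interval(-8/3, -3/4), {7*pi}), ProductSet(Reals, Interval(1/23, 6*sqrt(11))))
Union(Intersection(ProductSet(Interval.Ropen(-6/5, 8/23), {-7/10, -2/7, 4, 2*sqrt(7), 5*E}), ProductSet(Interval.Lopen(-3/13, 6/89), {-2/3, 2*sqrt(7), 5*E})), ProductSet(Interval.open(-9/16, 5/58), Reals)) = ProductSet(Interval.open(-9/16, 5/58), Reals)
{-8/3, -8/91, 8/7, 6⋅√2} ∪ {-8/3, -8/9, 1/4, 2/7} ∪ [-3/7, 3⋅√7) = {-8/3, -8/9, 6⋅√2} ∪ [-3/7, 3⋅√7)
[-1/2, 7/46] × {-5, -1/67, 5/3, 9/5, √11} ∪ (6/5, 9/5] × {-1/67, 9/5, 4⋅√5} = ([-1/2, 7/46] × {-5, -1/67, 5/3, 9/5, √11}) ∪ ((6/5, 9/5] × {-1/67, 9/5, 4⋅√5})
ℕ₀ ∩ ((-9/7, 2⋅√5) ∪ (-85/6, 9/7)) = {0, 1, …, 4}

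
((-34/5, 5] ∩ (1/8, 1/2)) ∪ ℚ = ℚ ∪ [1/8, 1/2]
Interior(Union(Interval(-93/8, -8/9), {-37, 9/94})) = Interval.open(-93/8, -8/9)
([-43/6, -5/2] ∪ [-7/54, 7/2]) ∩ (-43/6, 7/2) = (-43/6, -5/2] ∪ [-7/54, 7/2)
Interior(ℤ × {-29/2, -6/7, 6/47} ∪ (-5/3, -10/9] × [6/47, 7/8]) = (-5/3, -10/9) × (6/47, 7/8)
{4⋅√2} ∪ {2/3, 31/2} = {2/3, 31/2, 4⋅√2}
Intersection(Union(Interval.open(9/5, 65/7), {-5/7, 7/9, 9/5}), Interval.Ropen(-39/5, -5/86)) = {-5/7}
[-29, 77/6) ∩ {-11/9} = {-11/9}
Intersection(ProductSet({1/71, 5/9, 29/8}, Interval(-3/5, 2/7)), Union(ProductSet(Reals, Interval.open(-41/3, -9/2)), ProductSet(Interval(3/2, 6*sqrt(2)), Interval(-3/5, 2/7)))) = ProductSet({29/8}, Interval(-3/5, 2/7))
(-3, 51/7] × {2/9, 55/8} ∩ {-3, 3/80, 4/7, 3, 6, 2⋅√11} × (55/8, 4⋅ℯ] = ∅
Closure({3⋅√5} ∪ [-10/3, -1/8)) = [-10/3, -1/8] ∪ {3⋅√5}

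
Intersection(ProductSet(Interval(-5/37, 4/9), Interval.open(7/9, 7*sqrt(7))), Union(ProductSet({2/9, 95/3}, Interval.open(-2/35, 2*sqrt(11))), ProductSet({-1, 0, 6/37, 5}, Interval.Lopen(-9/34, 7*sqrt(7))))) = Union(ProductSet({2/9}, Interval.open(7/9, 2*sqrt(11))), ProductSet({0, 6/37}, Interval.open(7/9, 7*sqrt(7))))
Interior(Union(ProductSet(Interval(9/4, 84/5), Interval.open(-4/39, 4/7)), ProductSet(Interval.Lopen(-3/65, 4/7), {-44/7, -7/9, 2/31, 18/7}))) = ProductSet(Interval.open(9/4, 84/5), Interval.open(-4/39, 4/7))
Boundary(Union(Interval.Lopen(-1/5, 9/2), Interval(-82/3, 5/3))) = {-82/3, 9/2}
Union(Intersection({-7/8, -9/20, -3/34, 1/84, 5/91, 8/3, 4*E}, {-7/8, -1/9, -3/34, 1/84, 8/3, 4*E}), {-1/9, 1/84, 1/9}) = {-7/8, -1/9, -3/34, 1/84, 1/9, 8/3, 4*E}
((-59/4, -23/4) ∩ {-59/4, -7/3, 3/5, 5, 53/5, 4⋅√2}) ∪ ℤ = ℤ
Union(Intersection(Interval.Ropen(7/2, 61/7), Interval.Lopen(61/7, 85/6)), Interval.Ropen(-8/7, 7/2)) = Interval.Ropen(-8/7, 7/2)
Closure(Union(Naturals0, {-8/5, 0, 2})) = Union({-8/5}, Naturals0)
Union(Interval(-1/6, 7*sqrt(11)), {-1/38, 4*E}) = Interval(-1/6, 7*sqrt(11))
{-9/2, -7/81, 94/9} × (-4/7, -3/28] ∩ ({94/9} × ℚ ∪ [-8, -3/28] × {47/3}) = {94/9} × (ℚ ∩ (-4/7, -3/28])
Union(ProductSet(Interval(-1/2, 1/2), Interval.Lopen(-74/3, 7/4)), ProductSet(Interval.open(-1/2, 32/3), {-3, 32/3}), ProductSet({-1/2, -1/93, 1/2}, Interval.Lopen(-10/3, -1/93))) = Union(ProductSet(Interval(-1/2, 1/2), Interval.Lopen(-74/3, 7/4)), ProductSet(Interval.open(-1/2, 32/3), {-3, 32/3}))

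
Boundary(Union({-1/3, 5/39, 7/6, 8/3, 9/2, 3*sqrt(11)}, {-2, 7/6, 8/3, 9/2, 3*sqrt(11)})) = {-2, -1/3, 5/39, 7/6, 8/3, 9/2, 3*sqrt(11)}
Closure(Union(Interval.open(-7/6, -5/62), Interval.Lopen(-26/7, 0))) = Interval(-26/7, 0)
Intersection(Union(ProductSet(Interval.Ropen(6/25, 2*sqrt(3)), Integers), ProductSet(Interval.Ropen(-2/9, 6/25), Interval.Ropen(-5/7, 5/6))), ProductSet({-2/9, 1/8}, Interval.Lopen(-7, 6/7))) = ProductSet({-2/9, 1/8}, Interval.Ropen(-5/7, 5/6))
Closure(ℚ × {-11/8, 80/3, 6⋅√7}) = ℝ × {-11/8, 80/3, 6⋅√7}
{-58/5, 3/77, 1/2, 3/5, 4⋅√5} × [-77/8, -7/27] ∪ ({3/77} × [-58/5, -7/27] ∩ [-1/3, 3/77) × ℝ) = {-58/5, 3/77, 1/2, 3/5, 4⋅√5} × [-77/8, -7/27]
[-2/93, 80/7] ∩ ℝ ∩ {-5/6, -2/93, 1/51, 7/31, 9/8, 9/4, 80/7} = {-2/93, 1/51, 7/31, 9/8, 9/4, 80/7}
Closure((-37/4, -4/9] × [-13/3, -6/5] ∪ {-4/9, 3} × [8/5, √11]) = ({-4/9, 3} × [8/5, √11]) ∪ ([-37/4, -4/9] × [-13/3, -6/5])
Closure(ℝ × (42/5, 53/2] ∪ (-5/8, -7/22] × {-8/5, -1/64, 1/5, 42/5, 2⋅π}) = (ℝ × [42/5, 53/2]) ∪ ([-5/8, -7/22] × {-8/5, -1/64, 1/5, 42/5, 2⋅π})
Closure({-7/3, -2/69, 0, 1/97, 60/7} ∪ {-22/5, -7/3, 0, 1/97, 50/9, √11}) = {-22/5, -7/3, -2/69, 0, 1/97, 50/9, 60/7, √11}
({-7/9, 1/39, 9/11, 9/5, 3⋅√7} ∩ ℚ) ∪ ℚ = ℚ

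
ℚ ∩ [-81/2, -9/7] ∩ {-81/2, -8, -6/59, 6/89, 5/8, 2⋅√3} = {-81/2, -8}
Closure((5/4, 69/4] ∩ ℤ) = {2, 3, …, 17}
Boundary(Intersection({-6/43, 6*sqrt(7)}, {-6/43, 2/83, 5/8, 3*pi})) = {-6/43}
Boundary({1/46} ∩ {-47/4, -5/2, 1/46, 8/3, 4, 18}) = {1/46}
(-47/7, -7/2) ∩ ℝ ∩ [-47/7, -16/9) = (-47/7, -7/2)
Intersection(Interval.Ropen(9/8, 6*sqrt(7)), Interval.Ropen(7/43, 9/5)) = Interval.Ropen(9/8, 9/5)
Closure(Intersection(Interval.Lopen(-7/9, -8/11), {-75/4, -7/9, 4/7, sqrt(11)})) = EmptySet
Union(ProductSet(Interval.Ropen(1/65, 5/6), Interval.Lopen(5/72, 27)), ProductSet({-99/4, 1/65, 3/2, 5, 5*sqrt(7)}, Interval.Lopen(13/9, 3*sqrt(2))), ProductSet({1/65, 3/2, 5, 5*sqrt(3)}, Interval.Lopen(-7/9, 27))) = Union(ProductSet({1/65, 3/2, 5, 5*sqrt(3)}, Interval.Lopen(-7/9, 27)), ProductSet({-99/4, 1/65, 3/2, 5, 5*sqrt(7)}, Interval.Lopen(13/9, 3*sqrt(2))), ProductSet(Interval.Ropen(1/65, 5/6), Interval.Lopen(5/72, 27)))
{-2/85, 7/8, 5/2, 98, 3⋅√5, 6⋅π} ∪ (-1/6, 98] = (-1/6, 98]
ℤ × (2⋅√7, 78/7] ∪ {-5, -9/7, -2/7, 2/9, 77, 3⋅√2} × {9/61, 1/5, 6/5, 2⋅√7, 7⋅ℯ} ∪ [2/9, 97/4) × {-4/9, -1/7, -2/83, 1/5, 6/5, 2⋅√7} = (ℤ × (2⋅√7, 78/7]) ∪ ([2/9, 97/4) × {-4/9, -1/7, -2/83, 1/5, 6/5, 2⋅√7}) ∪ ({-5, -9/7, -2/7, 2/9, 77, 3⋅√2} × {9/61, 1/5, 6/5, 2⋅√7, 7⋅ℯ})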